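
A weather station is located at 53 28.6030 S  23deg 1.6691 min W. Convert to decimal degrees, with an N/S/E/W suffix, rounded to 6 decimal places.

53.476717° S, 23.027818° W

φ: 28.603′ = 0.476717°; total 53.4767167
λ: 23 + 1.6691/60 = 23.0278183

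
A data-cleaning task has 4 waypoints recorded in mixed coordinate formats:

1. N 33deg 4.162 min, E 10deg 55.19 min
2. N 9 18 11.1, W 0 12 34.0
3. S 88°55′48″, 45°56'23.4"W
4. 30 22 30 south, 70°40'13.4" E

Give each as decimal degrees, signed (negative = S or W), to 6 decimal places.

1. 33.069367, 10.919833
2. 9.303083, -0.209444
3. -88.930000, -45.939833
4. -30.375000, 70.670389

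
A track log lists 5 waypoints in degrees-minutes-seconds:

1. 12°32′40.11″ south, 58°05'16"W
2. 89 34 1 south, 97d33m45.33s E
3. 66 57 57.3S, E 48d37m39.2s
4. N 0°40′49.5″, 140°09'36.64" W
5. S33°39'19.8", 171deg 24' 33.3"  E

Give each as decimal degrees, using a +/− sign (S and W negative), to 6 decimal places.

Point 1:
  Lat: 12 + 32/60 + 40.11/3600 = 12.5444750
  S → negative
  Longitude: 5′ + 16″ = 5.26667′; 58 + 5.26667/60 = 58.0877778
  hemisphere W, so the sign is −
Point 2:
  Latitude: 89 + 34/60 + 1/3600 = 89.5669444
  hemisphere S, so the sign is −
  λ: 33′ + 45.33″ = 33.75550′; 97 + 33.75550/60 = 97.5625917
  E ⇒ keep positive
Point 3:
  Lat: 66° + 57/60 + 57.3/3600 = 66 + 0.950000 + 0.015917 = 66.9659167
  S ⇒ negate
  Lon: 37′ + 39.2″ = 37.65333′; 48 + 37.65333/60 = 48.6275556
  E ⇒ keep positive
Point 4:
  Latitude: 0 + 40/60 + 49.5/3600 = 0.6804167
  N ⇒ keep positive
  λ: 140° + 9/60 + 36.64/3600 = 140 + 0.150000 + 0.010178 = 140.1601778
  hemisphere W, so the sign is −
Point 5:
  Lat: 33° + 39/60 + 19.8/3600 = 33 + 0.650000 + 0.005500 = 33.6555000
  hemisphere S, so the sign is −
  Longitude: 171° + 24/60 + 33.3/3600 = 171 + 0.400000 + 0.009250 = 171.4092500
  E ⇒ keep positive

1. -12.544475, -58.087778
2. -89.566944, 97.562592
3. -66.965917, 48.627556
4. 0.680417, -140.160178
5. -33.655500, 171.409250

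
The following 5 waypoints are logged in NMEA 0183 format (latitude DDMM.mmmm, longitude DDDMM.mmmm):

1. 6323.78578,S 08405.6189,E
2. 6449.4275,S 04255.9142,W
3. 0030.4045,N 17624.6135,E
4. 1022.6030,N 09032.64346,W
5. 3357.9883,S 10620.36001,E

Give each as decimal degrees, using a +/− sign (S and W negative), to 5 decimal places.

Point 1:
  φ: degrees = first 2 digits = 63, minutes = 23.78578; 63 + 23.78578/60 = 63.396430
  S → negative
  Longitude: degrees = first 3 digits = 84, minutes = 5.6189; 84 + 5.6189/60 = 84.093648
  E ⇒ keep positive
Point 2:
  Latitude: split at 2 digits → 64° and 49.4275′; 64 + 49.4275/60 = 64.823792
  S ⇒ negate
  Lon: degrees = first 3 digits = 42, minutes = 55.9142; 42 + 55.9142/60 = 42.931903
  W ⇒ negate
Point 3:
  Latitude: split at 2 digits → 00° and 30.4045′; 0 + 30.4045/60 = 0.506742
  N ⇒ keep positive
  Lon: split at 3 digits → 176° and 24.6135′; 176 + 24.6135/60 = 176.410225
  E → positive
Point 4:
  Latitude: degrees = first 2 digits = 10, minutes = 22.603; 10 + 22.603/60 = 10.376717
  N → positive
  λ: split at 3 digits → 090° and 32.64346′; 90 + 32.64346/60 = 90.544058
  W ⇒ negate
Point 5:
  Lat: split at 2 digits → 33° and 57.9883′; 33 + 57.9883/60 = 33.966472
  S ⇒ negate
  Longitude: split at 3 digits → 106° and 20.36001′; 106 + 20.36001/60 = 106.339334
  E ⇒ keep positive

1. -63.39643, 84.09365
2. -64.82379, -42.93190
3. 0.50674, 176.41023
4. 10.37672, -90.54406
5. -33.96647, 106.33933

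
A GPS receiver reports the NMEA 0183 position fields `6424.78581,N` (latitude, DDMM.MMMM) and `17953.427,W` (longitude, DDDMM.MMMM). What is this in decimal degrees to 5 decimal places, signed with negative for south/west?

Latitude: degrees = first 2 digits = 64, minutes = 24.78581; 64 + 24.78581/60 = 64.413097
N → positive
Lon: degrees = first 3 digits = 179, minutes = 53.427; 179 + 53.427/60 = 179.890450
hemisphere W, so the sign is −

64.41310, -179.89045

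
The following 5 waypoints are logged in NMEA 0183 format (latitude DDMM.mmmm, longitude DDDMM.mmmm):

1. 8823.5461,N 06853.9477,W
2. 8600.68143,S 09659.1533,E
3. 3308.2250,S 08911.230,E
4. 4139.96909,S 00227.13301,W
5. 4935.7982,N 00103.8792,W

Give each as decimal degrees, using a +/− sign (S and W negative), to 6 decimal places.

Point 1:
  Lat: degrees = first 2 digits = 88, minutes = 23.5461; 88 + 23.5461/60 = 88.3924350
  N ⇒ keep positive
  λ: degrees = first 3 digits = 68, minutes = 53.9477; 68 + 53.9477/60 = 68.8991283
  hemisphere W, so the sign is −
Point 2:
  Lat: split at 2 digits → 86° and 0.68143′; 86 + 0.68143/60 = 86.0113572
  S → negative
  λ: split at 3 digits → 096° and 59.1533′; 96 + 59.1533/60 = 96.9858883
  E → positive
Point 3:
  Lat: split at 2 digits → 33° and 8.225′; 33 + 8.225/60 = 33.1370833
  S → negative
  Lon: split at 3 digits → 089° and 11.23′; 89 + 11.23/60 = 89.1871667
  E → positive
Point 4:
  φ: split at 2 digits → 41° and 39.96909′; 41 + 39.96909/60 = 41.6661515
  hemisphere S, so the sign is −
  λ: split at 3 digits → 002° and 27.13301′; 2 + 27.13301/60 = 2.4522168
  W → negative
Point 5:
  Lat: split at 2 digits → 49° and 35.7982′; 49 + 35.7982/60 = 49.5966367
  N ⇒ keep positive
  λ: split at 3 digits → 001° and 3.8792′; 1 + 3.8792/60 = 1.0646533
  W → negative

1. 88.392435, -68.899128
2. -86.011357, 96.985888
3. -33.137083, 89.187167
4. -41.666152, -2.452217
5. 49.596637, -1.064653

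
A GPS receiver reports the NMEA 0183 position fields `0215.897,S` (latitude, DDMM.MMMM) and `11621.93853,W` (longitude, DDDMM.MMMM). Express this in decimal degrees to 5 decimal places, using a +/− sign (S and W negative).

Lat: degrees = first 2 digits = 2, minutes = 15.897; 2 + 15.897/60 = 2.264950
S → negative
Longitude: split at 3 digits → 116° and 21.93853′; 116 + 21.93853/60 = 116.365642
hemisphere W, so the sign is −

-2.26495, -116.36564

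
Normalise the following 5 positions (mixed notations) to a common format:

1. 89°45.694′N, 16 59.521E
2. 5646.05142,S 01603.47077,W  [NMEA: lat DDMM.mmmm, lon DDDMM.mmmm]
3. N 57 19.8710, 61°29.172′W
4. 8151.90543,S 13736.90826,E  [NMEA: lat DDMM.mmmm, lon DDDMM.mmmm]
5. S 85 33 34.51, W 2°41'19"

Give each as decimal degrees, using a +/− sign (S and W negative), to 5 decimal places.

1. 89.76157, 16.99202
2. -56.76752, -16.05785
3. 57.33118, -61.48620
4. -81.86509, 137.61514
5. -85.55959, -2.68861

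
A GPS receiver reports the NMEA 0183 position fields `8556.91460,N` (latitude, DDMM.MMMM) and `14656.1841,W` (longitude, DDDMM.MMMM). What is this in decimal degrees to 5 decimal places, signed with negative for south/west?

Latitude: split at 2 digits → 85° and 56.9146′; 85 + 56.9146/60 = 85.948577
N ⇒ keep positive
Lon: split at 3 digits → 146° and 56.1841′; 146 + 56.1841/60 = 146.936402
hemisphere W, so the sign is −

85.94858, -146.93640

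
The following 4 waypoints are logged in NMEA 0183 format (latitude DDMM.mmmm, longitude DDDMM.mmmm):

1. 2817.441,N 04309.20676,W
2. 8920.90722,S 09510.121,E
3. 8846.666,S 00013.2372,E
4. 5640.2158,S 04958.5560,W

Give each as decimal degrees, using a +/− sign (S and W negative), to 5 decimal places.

1. 28.29068, -43.15345
2. -89.34845, 95.16868
3. -88.77777, 0.22062
4. -56.67026, -49.97593

Point 1:
  φ: split at 2 digits → 28° and 17.441′; 28 + 17.441/60 = 28.290683
  N → positive
  Longitude: split at 3 digits → 043° and 9.20676′; 43 + 9.20676/60 = 43.153446
  hemisphere W, so the sign is −
Point 2:
  Latitude: split at 2 digits → 89° and 20.90722′; 89 + 20.90722/60 = 89.348454
  S → negative
  λ: degrees = first 3 digits = 95, minutes = 10.121; 95 + 10.121/60 = 95.168683
  E → positive
Point 3:
  Latitude: split at 2 digits → 88° and 46.666′; 88 + 46.666/60 = 88.777767
  hemisphere S, so the sign is −
  Longitude: degrees = first 3 digits = 0, minutes = 13.2372; 0 + 13.2372/60 = 0.220620
  E → positive
Point 4:
  Lat: split at 2 digits → 56° and 40.2158′; 56 + 40.2158/60 = 56.670263
  hemisphere S, so the sign is −
  λ: split at 3 digits → 049° and 58.556′; 49 + 58.556/60 = 49.975933
  W ⇒ negate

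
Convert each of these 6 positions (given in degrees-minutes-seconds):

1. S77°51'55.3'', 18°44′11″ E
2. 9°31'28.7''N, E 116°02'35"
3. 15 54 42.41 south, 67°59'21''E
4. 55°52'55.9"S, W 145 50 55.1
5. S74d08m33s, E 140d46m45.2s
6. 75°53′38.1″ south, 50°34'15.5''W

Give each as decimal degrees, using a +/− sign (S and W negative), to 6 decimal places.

1. -77.865361, 18.736389
2. 9.524639, 116.043056
3. -15.911781, 67.989167
4. -55.882194, -145.848639
5. -74.142500, 140.779222
6. -75.893917, -50.570972

Point 1:
  φ: 77° + 51/60 + 55.3/3600 = 77 + 0.850000 + 0.015361 = 77.8653611
  hemisphere S, so the sign is −
  Lon: 44′ + 11″ = 44.18333′; 18 + 44.18333/60 = 18.7363889
  E → positive
Point 2:
  φ: 9 + 31/60 + 28.7/3600 = 9.5246389
  N ⇒ keep positive
  λ: 116° + 2/60 + 35/3600 = 116 + 0.033333 + 0.009722 = 116.0430556
  E → positive
Point 3:
  Lat: 54′ + 42.41″ = 54.70683′; 15 + 54.70683/60 = 15.9117806
  S → negative
  λ: 59′ + 21″ = 59.35000′; 67 + 59.35000/60 = 67.9891667
  E → positive
Point 4:
  Latitude: 52′ + 55.9″ = 52.93167′; 55 + 52.93167/60 = 55.8821944
  S → negative
  Lon: 145° + 50/60 + 55.1/3600 = 145 + 0.833333 + 0.015306 = 145.8486389
  W → negative
Point 5:
  Lat: 74 + 8/60 + 33/3600 = 74.1425000
  hemisphere S, so the sign is −
  Longitude: 140° + 46/60 + 45.2/3600 = 140 + 0.766667 + 0.012556 = 140.7792222
  E → positive
Point 6:
  Lat: 75° + 53/60 + 38.1/3600 = 75 + 0.883333 + 0.010583 = 75.8939167
  S ⇒ negate
  λ: 34′ + 15.5″ = 34.25833′; 50 + 34.25833/60 = 50.5709722
  W → negative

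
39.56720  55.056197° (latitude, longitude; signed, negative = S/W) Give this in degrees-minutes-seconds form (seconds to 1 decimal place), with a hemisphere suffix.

Latitude: 0.567200 × 60 = 34.03200′ → 34′, remainder × 60 = 1.920″
Lon: 0.056197° → 3.37182′; 0.37182 × 60 = 22.309″

39°34′1.9″ N, 55°03′22.3″ E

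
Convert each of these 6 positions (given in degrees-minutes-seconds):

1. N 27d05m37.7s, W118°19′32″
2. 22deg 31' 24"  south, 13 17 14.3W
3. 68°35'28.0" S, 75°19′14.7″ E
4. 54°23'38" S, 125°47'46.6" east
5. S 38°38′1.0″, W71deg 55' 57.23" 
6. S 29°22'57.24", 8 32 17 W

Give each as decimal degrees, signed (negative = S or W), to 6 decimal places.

Point 1:
  φ: 27 + 5/60 + 37.7/3600 = 27.0938056
  N → positive
  Longitude: 118 + 19/60 + 32/3600 = 118.3255556
  W ⇒ negate
Point 2:
  Latitude: 22° + 31/60 + 24/3600 = 22 + 0.516667 + 0.006667 = 22.5233333
  hemisphere S, so the sign is −
  Lon: 17′ + 14.3″ = 17.23833′; 13 + 17.23833/60 = 13.2873056
  W ⇒ negate
Point 3:
  φ: 35′ + 28″ = 35.46667′; 68 + 35.46667/60 = 68.5911111
  S → negative
  Longitude: 75° + 19/60 + 14.7/3600 = 75 + 0.316667 + 0.004083 = 75.3207500
  E → positive
Point 4:
  Latitude: 54° + 23/60 + 38/3600 = 54 + 0.383333 + 0.010556 = 54.3938889
  S ⇒ negate
  λ: 125° + 47/60 + 46.6/3600 = 125 + 0.783333 + 0.012944 = 125.7962778
  E ⇒ keep positive
Point 5:
  Lat: 38 + 38/60 + 1/3600 = 38.6336111
  S ⇒ negate
  Lon: 71° + 55/60 + 57.23/3600 = 71 + 0.916667 + 0.015897 = 71.9325639
  hemisphere W, so the sign is −
Point 6:
  Lat: 22′ + 57.24″ = 22.95400′; 29 + 22.95400/60 = 29.3825667
  S ⇒ negate
  Longitude: 8 + 32/60 + 17/3600 = 8.5380556
  W ⇒ negate

1. 27.093806, -118.325556
2. -22.523333, -13.287306
3. -68.591111, 75.320750
4. -54.393889, 125.796278
5. -38.633611, -71.932564
6. -29.382567, -8.538056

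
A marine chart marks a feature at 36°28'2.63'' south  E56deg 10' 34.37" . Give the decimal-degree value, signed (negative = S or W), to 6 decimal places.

φ: 36 + 28/60 + 2.63/3600 = 36.4673972
hemisphere S, so the sign is −
Lon: 56° + 10/60 + 34.37/3600 = 56 + 0.166667 + 0.009547 = 56.1762139
E ⇒ keep positive

-36.467397, 56.176214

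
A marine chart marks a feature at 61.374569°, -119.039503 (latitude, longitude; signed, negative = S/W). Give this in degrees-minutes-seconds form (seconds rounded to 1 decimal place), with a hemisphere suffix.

61°22′28.4″ N, 119°02′22.2″ W

Latitude: whole degrees 61; 22.47414′ → 22′ and 28.448″
Longitude is negative → W; |value| = 119.039503
λ: whole degrees 119; 2.37018′ → 2′ and 22.211″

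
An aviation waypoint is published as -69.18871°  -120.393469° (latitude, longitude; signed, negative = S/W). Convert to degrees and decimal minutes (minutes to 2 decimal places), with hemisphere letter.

69° 11.32′ S, 120° 23.61′ W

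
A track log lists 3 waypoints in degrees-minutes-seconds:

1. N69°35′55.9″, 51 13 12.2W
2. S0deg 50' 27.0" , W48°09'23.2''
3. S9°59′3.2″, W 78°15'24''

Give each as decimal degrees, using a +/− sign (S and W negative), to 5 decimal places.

Point 1:
  Lat: 69° + 35/60 + 55.9/3600 = 69 + 0.583333 + 0.015528 = 69.598861
  N → positive
  Longitude: 51° + 13/60 + 12.2/3600 = 51 + 0.216667 + 0.003389 = 51.220056
  hemisphere W, so the sign is −
Point 2:
  Lat: 50′ + 27″ = 50.45000′; 0 + 50.45000/60 = 0.840833
  S → negative
  λ: 9′ + 23.2″ = 9.38667′; 48 + 9.38667/60 = 48.156444
  W ⇒ negate
Point 3:
  Lat: 9° + 59/60 + 3.2/3600 = 9 + 0.983333 + 0.000889 = 9.984222
  S ⇒ negate
  Longitude: 78° + 15/60 + 24/3600 = 78 + 0.250000 + 0.006667 = 78.256667
  W → negative

1. 69.59886, -51.22006
2. -0.84083, -48.15644
3. -9.98422, -78.25667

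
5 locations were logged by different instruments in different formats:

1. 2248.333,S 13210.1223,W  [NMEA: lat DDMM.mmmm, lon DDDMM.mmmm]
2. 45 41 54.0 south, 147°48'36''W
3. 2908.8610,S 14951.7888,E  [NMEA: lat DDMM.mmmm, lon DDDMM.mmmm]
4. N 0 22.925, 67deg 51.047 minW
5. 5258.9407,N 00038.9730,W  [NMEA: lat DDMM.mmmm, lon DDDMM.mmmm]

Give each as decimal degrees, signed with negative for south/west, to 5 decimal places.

Point 1:
  φ: split at 2 digits → 22° and 48.333′; 22 + 48.333/60 = 22.805550
  S ⇒ negate
  λ: split at 3 digits → 132° and 10.1223′; 132 + 10.1223/60 = 132.168705
  hemisphere W, so the sign is −
Point 2:
  Latitude: 45° + 41/60 + 54/3600 = 45 + 0.683333 + 0.015000 = 45.698333
  S → negative
  Lon: 147 + 48/60 + 36/3600 = 147.810000
  hemisphere W, so the sign is −
Point 3:
  Lat: split at 2 digits → 29° and 8.861′; 29 + 8.861/60 = 29.147683
  hemisphere S, so the sign is −
  Longitude: degrees = first 3 digits = 149, minutes = 51.7888; 149 + 51.7888/60 = 149.863147
  E → positive
Point 4:
  φ: 0 + 22.925/60 = 0.382083
  N ⇒ keep positive
  Lon: 51.047′ = 0.850783°; total 67.850783
  W ⇒ negate
Point 5:
  Latitude: split at 2 digits → 52° and 58.9407′; 52 + 58.9407/60 = 52.982345
  N → positive
  λ: degrees = first 3 digits = 0, minutes = 38.973; 0 + 38.973/60 = 0.649550
  W → negative

1. -22.80555, -132.16871
2. -45.69833, -147.81000
3. -29.14768, 149.86315
4. 0.38208, -67.85078
5. 52.98235, -0.64955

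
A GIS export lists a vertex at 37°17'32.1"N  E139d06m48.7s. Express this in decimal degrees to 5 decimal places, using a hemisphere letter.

Latitude: 17′ + 32.1″ = 17.53500′; 37 + 17.53500/60 = 37.292250
Lon: 6′ + 48.7″ = 6.81167′; 139 + 6.81167/60 = 139.113528

37.29225° N, 139.11353° E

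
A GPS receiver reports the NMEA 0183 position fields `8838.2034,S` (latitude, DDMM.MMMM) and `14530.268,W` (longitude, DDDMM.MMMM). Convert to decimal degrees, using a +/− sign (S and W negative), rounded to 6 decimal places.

Lat: degrees = first 2 digits = 88, minutes = 38.2034; 88 + 38.2034/60 = 88.6367233
S → negative
Lon: degrees = first 3 digits = 145, minutes = 30.268; 145 + 30.268/60 = 145.5044667
W → negative

-88.636723, -145.504467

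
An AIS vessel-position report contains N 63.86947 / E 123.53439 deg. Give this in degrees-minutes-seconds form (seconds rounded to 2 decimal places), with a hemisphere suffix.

φ: whole degrees 63; 52.16820′ → 52′ and 10.0920″
λ: 0.534390 × 60 = 32.06340′ → 32′, remainder × 60 = 3.8040″

63°52′10.09″ N, 123°32′3.80″ E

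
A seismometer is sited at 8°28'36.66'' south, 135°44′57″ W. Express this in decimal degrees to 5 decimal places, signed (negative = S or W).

-8.47685, -135.74917

Latitude: 28′ + 36.66″ = 28.61100′; 8 + 28.61100/60 = 8.476850
hemisphere S, so the sign is −
Longitude: 135 + 44/60 + 57/3600 = 135.749167
W ⇒ negate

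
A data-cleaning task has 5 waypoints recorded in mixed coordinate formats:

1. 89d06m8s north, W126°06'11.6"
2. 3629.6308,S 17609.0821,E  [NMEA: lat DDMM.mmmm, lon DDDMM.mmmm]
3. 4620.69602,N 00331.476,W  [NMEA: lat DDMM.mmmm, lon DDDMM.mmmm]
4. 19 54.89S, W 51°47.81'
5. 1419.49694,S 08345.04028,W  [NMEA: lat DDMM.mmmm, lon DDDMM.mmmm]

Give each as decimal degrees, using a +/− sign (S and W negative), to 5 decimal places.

Point 1:
  Latitude: 89 + 6/60 + 8/3600 = 89.102222
  N → positive
  Longitude: 6′ + 11.6″ = 6.19333′; 126 + 6.19333/60 = 126.103222
  W → negative
Point 2:
  Latitude: degrees = first 2 digits = 36, minutes = 29.6308; 36 + 29.6308/60 = 36.493847
  S → negative
  λ: split at 3 digits → 176° and 9.0821′; 176 + 9.0821/60 = 176.151368
  E → positive
Point 3:
  Latitude: degrees = first 2 digits = 46, minutes = 20.69602; 46 + 20.69602/60 = 46.344934
  N ⇒ keep positive
  Longitude: split at 3 digits → 003° and 31.476′; 3 + 31.476/60 = 3.524600
  W → negative
Point 4:
  φ: 54.89′ = 0.914833°; total 19.914833
  S → negative
  Lon: 47.81′ = 0.796833°; total 51.796833
  W ⇒ negate
Point 5:
  Lat: split at 2 digits → 14° and 19.49694′; 14 + 19.49694/60 = 14.324949
  hemisphere S, so the sign is −
  Lon: degrees = first 3 digits = 83, minutes = 45.04028; 83 + 45.04028/60 = 83.750671
  hemisphere W, so the sign is −

1. 89.10222, -126.10322
2. -36.49385, 176.15137
3. 46.34493, -3.52460
4. -19.91483, -51.79683
5. -14.32495, -83.75067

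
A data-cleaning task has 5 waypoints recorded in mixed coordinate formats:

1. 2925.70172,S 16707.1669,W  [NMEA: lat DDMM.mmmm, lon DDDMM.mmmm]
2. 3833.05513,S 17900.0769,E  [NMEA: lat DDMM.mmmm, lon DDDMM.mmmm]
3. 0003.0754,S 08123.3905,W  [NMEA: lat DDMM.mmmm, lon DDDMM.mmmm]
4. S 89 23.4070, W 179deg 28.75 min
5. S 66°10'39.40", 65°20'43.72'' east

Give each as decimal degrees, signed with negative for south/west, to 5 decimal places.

Point 1:
  φ: degrees = first 2 digits = 29, minutes = 25.70172; 29 + 25.70172/60 = 29.428362
  hemisphere S, so the sign is −
  Longitude: degrees = first 3 digits = 167, minutes = 7.1669; 167 + 7.1669/60 = 167.119448
  hemisphere W, so the sign is −
Point 2:
  φ: split at 2 digits → 38° and 33.05513′; 38 + 33.05513/60 = 38.550919
  hemisphere S, so the sign is −
  Lon: split at 3 digits → 179° and 0.0769′; 179 + 0.0769/60 = 179.001282
  E → positive
Point 3:
  Latitude: split at 2 digits → 00° and 3.0754′; 0 + 3.0754/60 = 0.051257
  S ⇒ negate
  Lon: degrees = first 3 digits = 81, minutes = 23.3905; 81 + 23.3905/60 = 81.389842
  hemisphere W, so the sign is −
Point 4:
  φ: 23.407′ = 0.390117°; total 89.390117
  S ⇒ negate
  Lon: 28.75′ = 0.479167°; total 179.479167
  W → negative
Point 5:
  Lat: 10′ + 39.4″ = 10.65667′; 66 + 10.65667/60 = 66.177611
  hemisphere S, so the sign is −
  λ: 65° + 20/60 + 43.72/3600 = 65 + 0.333333 + 0.012144 = 65.345478
  E → positive

1. -29.42836, -167.11945
2. -38.55092, 179.00128
3. -0.05126, -81.38984
4. -89.39012, -179.47917
5. -66.17761, 65.34548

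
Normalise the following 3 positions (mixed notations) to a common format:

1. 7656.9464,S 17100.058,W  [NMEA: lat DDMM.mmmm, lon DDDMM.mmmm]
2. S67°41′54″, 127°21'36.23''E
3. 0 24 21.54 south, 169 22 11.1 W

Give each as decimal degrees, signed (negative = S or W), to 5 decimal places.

Point 1:
  Latitude: split at 2 digits → 76° and 56.9464′; 76 + 56.9464/60 = 76.949107
  hemisphere S, so the sign is −
  Longitude: degrees = first 3 digits = 171, minutes = 0.058; 171 + 0.058/60 = 171.000967
  W ⇒ negate
Point 2:
  φ: 67° + 41/60 + 54/3600 = 67 + 0.683333 + 0.015000 = 67.698333
  hemisphere S, so the sign is −
  Lon: 21′ + 36.23″ = 21.60383′; 127 + 21.60383/60 = 127.360064
  E ⇒ keep positive
Point 3:
  Lat: 0° + 24/60 + 21.54/3600 = 0 + 0.400000 + 0.005983 = 0.405983
  S → negative
  λ: 22′ + 11.1″ = 22.18500′; 169 + 22.18500/60 = 169.369750
  hemisphere W, so the sign is −

1. -76.94911, -171.00097
2. -67.69833, 127.36006
3. -0.40598, -169.36975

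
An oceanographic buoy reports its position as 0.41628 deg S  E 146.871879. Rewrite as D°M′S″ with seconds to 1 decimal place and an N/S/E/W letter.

0°24′58.6″ S, 146°52′18.8″ E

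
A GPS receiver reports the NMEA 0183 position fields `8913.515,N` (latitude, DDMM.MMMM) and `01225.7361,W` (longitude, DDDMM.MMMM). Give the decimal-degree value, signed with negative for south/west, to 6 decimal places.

89.225250, -12.428935

Latitude: split at 2 digits → 89° and 13.515′; 89 + 13.515/60 = 89.2252500
N ⇒ keep positive
Longitude: degrees = first 3 digits = 12, minutes = 25.7361; 12 + 25.7361/60 = 12.4289350
hemisphere W, so the sign is −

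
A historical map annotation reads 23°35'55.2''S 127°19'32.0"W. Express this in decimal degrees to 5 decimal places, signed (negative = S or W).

-23.59867, -127.32556

φ: 35′ + 55.2″ = 35.92000′; 23 + 35.92000/60 = 23.598667
S → negative
Lon: 19′ + 32″ = 19.53333′; 127 + 19.53333/60 = 127.325556
W → negative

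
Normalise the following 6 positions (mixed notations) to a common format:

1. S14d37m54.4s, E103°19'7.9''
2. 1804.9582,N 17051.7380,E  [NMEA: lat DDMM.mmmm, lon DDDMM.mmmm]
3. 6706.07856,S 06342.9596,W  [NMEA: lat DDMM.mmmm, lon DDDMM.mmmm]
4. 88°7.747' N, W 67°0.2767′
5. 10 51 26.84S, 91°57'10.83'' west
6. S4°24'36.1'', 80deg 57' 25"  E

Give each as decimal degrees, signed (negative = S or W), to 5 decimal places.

Point 1:
  Lat: 14° + 37/60 + 54.4/3600 = 14 + 0.616667 + 0.015111 = 14.631778
  S ⇒ negate
  λ: 19′ + 7.9″ = 19.13167′; 103 + 19.13167/60 = 103.318861
  E ⇒ keep positive
Point 2:
  Lat: degrees = first 2 digits = 18, minutes = 4.9582; 18 + 4.9582/60 = 18.082637
  N → positive
  Lon: degrees = first 3 digits = 170, minutes = 51.738; 170 + 51.738/60 = 170.862300
  E → positive
Point 3:
  Latitude: split at 2 digits → 67° and 6.07856′; 67 + 6.07856/60 = 67.101309
  hemisphere S, so the sign is −
  Lon: degrees = first 3 digits = 63, minutes = 42.9596; 63 + 42.9596/60 = 63.715993
  W ⇒ negate
Point 4:
  φ: 88 + 7.747/60 = 88.129117
  N ⇒ keep positive
  λ: 67 + 0.2767/60 = 67.004612
  W ⇒ negate
Point 5:
  Lat: 10 + 51/60 + 26.84/3600 = 10.857456
  S ⇒ negate
  Longitude: 91° + 57/60 + 10.83/3600 = 91 + 0.950000 + 0.003008 = 91.953008
  W → negative
Point 6:
  φ: 4 + 24/60 + 36.1/3600 = 4.410028
  S → negative
  Longitude: 80° + 57/60 + 25/3600 = 80 + 0.950000 + 0.006944 = 80.956944
  E → positive

1. -14.63178, 103.31886
2. 18.08264, 170.86230
3. -67.10131, -63.71599
4. 88.12912, -67.00461
5. -10.85746, -91.95301
6. -4.41003, 80.95694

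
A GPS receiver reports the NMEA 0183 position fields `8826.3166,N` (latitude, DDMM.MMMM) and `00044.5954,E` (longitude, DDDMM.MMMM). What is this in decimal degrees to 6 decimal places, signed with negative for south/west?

Latitude: split at 2 digits → 88° and 26.3166′; 88 + 26.3166/60 = 88.4386100
N ⇒ keep positive
λ: split at 3 digits → 000° and 44.5954′; 0 + 44.5954/60 = 0.7432567
E → positive

88.438610, 0.743257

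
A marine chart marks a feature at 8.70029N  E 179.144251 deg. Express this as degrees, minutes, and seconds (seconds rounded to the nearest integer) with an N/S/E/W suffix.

8°42′1″ N, 179°08′39″ E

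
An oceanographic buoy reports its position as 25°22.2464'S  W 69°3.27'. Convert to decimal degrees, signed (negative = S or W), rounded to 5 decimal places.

Latitude: 25 + 22.2464/60 = 25.370773
S ⇒ negate
Longitude: 69 + 3.27/60 = 69.054500
W → negative

-25.37077, -69.05450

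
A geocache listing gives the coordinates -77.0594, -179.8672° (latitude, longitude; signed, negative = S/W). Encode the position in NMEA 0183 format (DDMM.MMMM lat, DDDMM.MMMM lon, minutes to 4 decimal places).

7703.5640,S / 17952.0320,W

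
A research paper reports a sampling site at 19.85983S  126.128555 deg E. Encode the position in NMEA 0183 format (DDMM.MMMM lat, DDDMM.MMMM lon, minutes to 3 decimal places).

1951.590,S / 12607.713,E

Lat: 19° + 0.859830 × 60 = 19° 51.58980′
λ: fractional part 0.128555 → 7.71330 minutes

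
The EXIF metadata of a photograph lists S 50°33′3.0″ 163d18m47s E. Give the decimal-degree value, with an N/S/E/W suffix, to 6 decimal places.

50.550833° S, 163.313056° E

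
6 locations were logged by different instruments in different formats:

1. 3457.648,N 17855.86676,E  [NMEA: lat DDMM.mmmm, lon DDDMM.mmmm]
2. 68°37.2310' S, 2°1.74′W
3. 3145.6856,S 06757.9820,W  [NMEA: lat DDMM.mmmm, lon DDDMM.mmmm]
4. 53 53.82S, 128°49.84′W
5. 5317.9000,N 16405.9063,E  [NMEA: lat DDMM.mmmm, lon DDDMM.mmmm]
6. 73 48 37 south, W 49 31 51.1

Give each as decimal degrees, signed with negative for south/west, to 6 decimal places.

1. 34.960800, 178.931113
2. -68.620517, -2.029000
3. -31.761427, -67.966367
4. -53.897000, -128.830667
5. 53.298333, 164.098438
6. -73.810278, -49.530861

Point 1:
  Lat: degrees = first 2 digits = 34, minutes = 57.648; 34 + 57.648/60 = 34.9608000
  N ⇒ keep positive
  Lon: degrees = first 3 digits = 178, minutes = 55.86676; 178 + 55.86676/60 = 178.9311127
  E ⇒ keep positive
Point 2:
  Latitude: 68 + 37.231/60 = 68.6205167
  S ⇒ negate
  λ: 2 + 1.74/60 = 2.0290000
  hemisphere W, so the sign is −
Point 3:
  φ: degrees = first 2 digits = 31, minutes = 45.6856; 31 + 45.6856/60 = 31.7614267
  hemisphere S, so the sign is −
  Lon: split at 3 digits → 067° and 57.982′; 67 + 57.982/60 = 67.9663667
  W → negative
Point 4:
  φ: 53.82′ = 0.897000°; total 53.8970000
  S ⇒ negate
  Lon: 128 + 49.84/60 = 128.8306667
  hemisphere W, so the sign is −
Point 5:
  Latitude: split at 2 digits → 53° and 17.9′; 53 + 17.9/60 = 53.2983333
  N ⇒ keep positive
  λ: degrees = first 3 digits = 164, minutes = 5.9063; 164 + 5.9063/60 = 164.0984383
  E → positive
Point 6:
  Latitude: 48′ + 37″ = 48.61667′; 73 + 48.61667/60 = 73.8102778
  S → negative
  Lon: 31′ + 51.1″ = 31.85167′; 49 + 31.85167/60 = 49.5308611
  hemisphere W, so the sign is −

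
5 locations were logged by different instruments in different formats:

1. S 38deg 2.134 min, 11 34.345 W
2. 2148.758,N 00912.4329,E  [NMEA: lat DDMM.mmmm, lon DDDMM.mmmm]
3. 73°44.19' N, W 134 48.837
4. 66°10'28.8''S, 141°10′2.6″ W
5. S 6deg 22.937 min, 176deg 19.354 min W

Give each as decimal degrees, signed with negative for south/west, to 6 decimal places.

1. -38.035567, -11.572417
2. 21.812633, 9.207215
3. 73.736500, -134.813950
4. -66.174667, -141.167389
5. -6.382283, -176.322567

Point 1:
  φ: 2.134′ = 0.035567°; total 38.0355667
  hemisphere S, so the sign is −
  λ: 34.345′ = 0.572417°; total 11.5724167
  hemisphere W, so the sign is −
Point 2:
  φ: split at 2 digits → 21° and 48.758′; 21 + 48.758/60 = 21.8126333
  N ⇒ keep positive
  λ: split at 3 digits → 009° and 12.4329′; 9 + 12.4329/60 = 9.2072150
  E → positive
Point 3:
  Lat: 73 + 44.19/60 = 73.7365000
  N → positive
  Lon: 48.837′ = 0.813950°; total 134.8139500
  W → negative
Point 4:
  Lat: 10′ + 28.8″ = 10.48000′; 66 + 10.48000/60 = 66.1746667
  S → negative
  Longitude: 141° + 10/60 + 2.6/3600 = 141 + 0.166667 + 0.000722 = 141.1673889
  W → negative
Point 5:
  φ: 22.937′ = 0.382283°; total 6.3822833
  S → negative
  λ: 176 + 19.354/60 = 176.3225667
  hemisphere W, so the sign is −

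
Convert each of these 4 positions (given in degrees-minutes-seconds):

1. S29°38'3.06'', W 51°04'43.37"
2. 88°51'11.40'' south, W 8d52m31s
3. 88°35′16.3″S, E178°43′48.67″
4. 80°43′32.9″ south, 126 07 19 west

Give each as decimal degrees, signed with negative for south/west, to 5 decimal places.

1. -29.63418, -51.07871
2. -88.85317, -8.87528
3. -88.58786, 178.73019
4. -80.72581, -126.12194

Point 1:
  Lat: 38′ + 3.06″ = 38.05100′; 29 + 38.05100/60 = 29.634183
  S ⇒ negate
  Longitude: 51 + 4/60 + 43.37/3600 = 51.078714
  W ⇒ negate
Point 2:
  Lat: 88 + 51/60 + 11.4/3600 = 88.853167
  hemisphere S, so the sign is −
  Lon: 52′ + 31″ = 52.51667′; 8 + 52.51667/60 = 8.875278
  W ⇒ negate
Point 3:
  Lat: 88° + 35/60 + 16.3/3600 = 88 + 0.583333 + 0.004528 = 88.587861
  S → negative
  Longitude: 43′ + 48.67″ = 43.81117′; 178 + 43.81117/60 = 178.730186
  E → positive
Point 4:
  Lat: 80 + 43/60 + 32.9/3600 = 80.725806
  S ⇒ negate
  λ: 7′ + 19″ = 7.31667′; 126 + 7.31667/60 = 126.121944
  hemisphere W, so the sign is −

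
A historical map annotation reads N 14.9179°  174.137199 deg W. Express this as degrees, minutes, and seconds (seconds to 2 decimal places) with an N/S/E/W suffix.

Lat: 0.917900 × 60 = 55.07400′ → 55′, remainder × 60 = 4.4400″
Lon: 0.137199 × 60 = 8.23194′ → 8′, remainder × 60 = 13.9164″

14°55′4.44″ N, 174°08′13.92″ W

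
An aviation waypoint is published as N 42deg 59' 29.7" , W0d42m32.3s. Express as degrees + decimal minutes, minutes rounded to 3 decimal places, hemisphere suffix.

42° 59.495′ N, 0° 42.538′ W

φ: seconds/60 = 0.49500; minutes = 59 + 0.49500 = 59.49500
λ: 42 + 32.3/60 = 42.53833′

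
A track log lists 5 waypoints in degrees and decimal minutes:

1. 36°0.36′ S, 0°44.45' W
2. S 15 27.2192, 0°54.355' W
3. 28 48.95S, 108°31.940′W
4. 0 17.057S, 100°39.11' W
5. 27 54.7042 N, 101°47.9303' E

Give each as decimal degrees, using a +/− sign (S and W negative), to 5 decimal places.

1. -36.00600, -0.74083
2. -15.45365, -0.90592
3. -28.81583, -108.53233
4. -0.28428, -100.65183
5. 27.91174, 101.79884

Point 1:
  φ: 36 + 0.36/60 = 36.006000
  hemisphere S, so the sign is −
  λ: 0 + 44.45/60 = 0.740833
  hemisphere W, so the sign is −
Point 2:
  φ: 15 + 27.2192/60 = 15.453653
  S ⇒ negate
  λ: 54.355′ = 0.905917°; total 0.905917
  hemisphere W, so the sign is −
Point 3:
  Lat: 48.95′ = 0.815833°; total 28.815833
  S → negative
  Longitude: 31.94′ = 0.532333°; total 108.532333
  hemisphere W, so the sign is −
Point 4:
  Latitude: 0 + 17.057/60 = 0.284283
  S ⇒ negate
  λ: 39.11′ = 0.651833°; total 100.651833
  hemisphere W, so the sign is −
Point 5:
  Latitude: 54.7042′ = 0.911737°; total 27.911737
  N ⇒ keep positive
  λ: 101 + 47.9303/60 = 101.798838
  E → positive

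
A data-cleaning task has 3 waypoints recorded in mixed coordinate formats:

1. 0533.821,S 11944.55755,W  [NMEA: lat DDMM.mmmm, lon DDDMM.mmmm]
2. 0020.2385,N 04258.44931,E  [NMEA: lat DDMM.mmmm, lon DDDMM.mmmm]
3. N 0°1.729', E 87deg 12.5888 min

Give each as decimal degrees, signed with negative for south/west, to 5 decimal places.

1. -5.56368, -119.74263
2. 0.33731, 42.97416
3. 0.02882, 87.20981

Point 1:
  Lat: split at 2 digits → 05° and 33.821′; 5 + 33.821/60 = 5.563683
  hemisphere S, so the sign is −
  λ: degrees = first 3 digits = 119, minutes = 44.55755; 119 + 44.55755/60 = 119.742626
  W → negative
Point 2:
  Latitude: degrees = first 2 digits = 0, minutes = 20.2385; 0 + 20.2385/60 = 0.337308
  N ⇒ keep positive
  Lon: split at 3 digits → 042° and 58.44931′; 42 + 58.44931/60 = 42.974155
  E → positive
Point 3:
  Lat: 1.729′ = 0.028817°; total 0.028817
  N ⇒ keep positive
  λ: 12.5888′ = 0.209813°; total 87.209813
  E → positive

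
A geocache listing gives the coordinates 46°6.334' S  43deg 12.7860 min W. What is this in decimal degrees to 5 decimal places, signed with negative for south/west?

-46.10557, -43.21310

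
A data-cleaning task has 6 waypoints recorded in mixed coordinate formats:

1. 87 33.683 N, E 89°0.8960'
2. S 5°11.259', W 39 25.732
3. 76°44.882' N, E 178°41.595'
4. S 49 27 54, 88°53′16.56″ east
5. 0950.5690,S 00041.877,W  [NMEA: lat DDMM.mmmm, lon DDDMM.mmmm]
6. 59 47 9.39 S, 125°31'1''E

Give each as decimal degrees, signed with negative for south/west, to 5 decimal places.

1. 87.56138, 89.01493
2. -5.18765, -39.42887
3. 76.74803, 178.69325
4. -49.46500, 88.88793
5. -9.84282, -0.69795
6. -59.78594, 125.51694

Point 1:
  φ: 33.683′ = 0.561383°; total 87.561383
  N ⇒ keep positive
  Longitude: 89 + 0.896/60 = 89.014933
  E → positive
Point 2:
  Latitude: 5 + 11.259/60 = 5.187650
  hemisphere S, so the sign is −
  Lon: 25.732′ = 0.428867°; total 39.428867
  hemisphere W, so the sign is −
Point 3:
  Lat: 44.882′ = 0.748033°; total 76.748033
  N → positive
  Longitude: 178 + 41.595/60 = 178.693250
  E → positive
Point 4:
  Lat: 49 + 27/60 + 54/3600 = 49.465000
  S ⇒ negate
  Lon: 88 + 53/60 + 16.56/3600 = 88.887933
  E → positive
Point 5:
  Latitude: split at 2 digits → 09° and 50.569′; 9 + 50.569/60 = 9.842817
  S → negative
  λ: split at 3 digits → 000° and 41.877′; 0 + 41.877/60 = 0.697950
  hemisphere W, so the sign is −
Point 6:
  Latitude: 47′ + 9.39″ = 47.15650′; 59 + 47.15650/60 = 59.785942
  S → negative
  Lon: 125 + 31/60 + 1/3600 = 125.516944
  E → positive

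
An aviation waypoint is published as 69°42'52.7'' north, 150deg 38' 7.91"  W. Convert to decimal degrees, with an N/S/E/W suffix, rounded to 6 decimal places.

69.714639° N, 150.635531° W

φ: 42′ + 52.7″ = 42.87833′; 69 + 42.87833/60 = 69.7146389
λ: 150 + 38/60 + 7.91/3600 = 150.6355306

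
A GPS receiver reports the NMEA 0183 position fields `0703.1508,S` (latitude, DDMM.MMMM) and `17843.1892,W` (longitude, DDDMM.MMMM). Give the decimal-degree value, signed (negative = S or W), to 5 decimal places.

Latitude: degrees = first 2 digits = 7, minutes = 3.1508; 7 + 3.1508/60 = 7.052513
S ⇒ negate
λ: degrees = first 3 digits = 178, minutes = 43.1892; 178 + 43.1892/60 = 178.719820
hemisphere W, so the sign is −

-7.05251, -178.71982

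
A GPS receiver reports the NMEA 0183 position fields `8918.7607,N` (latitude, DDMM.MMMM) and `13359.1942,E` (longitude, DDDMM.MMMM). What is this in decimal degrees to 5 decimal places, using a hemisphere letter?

89.31268° N, 133.98657° E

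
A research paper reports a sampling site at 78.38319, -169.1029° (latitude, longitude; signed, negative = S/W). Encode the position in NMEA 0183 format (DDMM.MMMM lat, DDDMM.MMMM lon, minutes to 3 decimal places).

Latitude: fractional part 0.383190 → 22.99140 minutes
Longitude is negative → W; |value| = 169.102900
λ: minutes = (169.102900 − 169) × 60 = 6.17400

7822.991,N / 16906.174,W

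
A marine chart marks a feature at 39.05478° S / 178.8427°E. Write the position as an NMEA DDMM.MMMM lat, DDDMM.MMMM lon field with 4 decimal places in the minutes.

3903.2868,S / 17850.5620,E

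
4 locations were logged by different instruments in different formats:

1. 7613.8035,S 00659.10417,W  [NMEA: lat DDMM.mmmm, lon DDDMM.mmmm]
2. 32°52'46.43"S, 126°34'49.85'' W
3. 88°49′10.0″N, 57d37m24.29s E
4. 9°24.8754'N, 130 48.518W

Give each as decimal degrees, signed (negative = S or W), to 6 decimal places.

Point 1:
  Latitude: degrees = first 2 digits = 76, minutes = 13.8035; 76 + 13.8035/60 = 76.2300583
  S ⇒ negate
  Longitude: degrees = first 3 digits = 6, minutes = 59.10417; 6 + 59.10417/60 = 6.9850695
  hemisphere W, so the sign is −
Point 2:
  Lat: 32 + 52/60 + 46.43/3600 = 32.8795639
  S → negative
  λ: 126 + 34/60 + 49.85/3600 = 126.5805139
  W → negative
Point 3:
  Latitude: 88 + 49/60 + 10/3600 = 88.8194444
  N ⇒ keep positive
  Longitude: 37′ + 24.29″ = 37.40483′; 57 + 37.40483/60 = 57.6234139
  E ⇒ keep positive
Point 4:
  Latitude: 9 + 24.8754/60 = 9.4145900
  N ⇒ keep positive
  Longitude: 48.518′ = 0.808633°; total 130.8086333
  W → negative

1. -76.230058, -6.985070
2. -32.879564, -126.580514
3. 88.819444, 57.623414
4. 9.414590, -130.808633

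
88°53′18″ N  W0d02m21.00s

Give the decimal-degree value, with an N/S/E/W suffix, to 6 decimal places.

88.888333° N, 0.039167° W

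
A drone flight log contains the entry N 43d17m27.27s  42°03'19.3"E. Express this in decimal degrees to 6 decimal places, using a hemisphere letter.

43.290908° N, 42.055361° E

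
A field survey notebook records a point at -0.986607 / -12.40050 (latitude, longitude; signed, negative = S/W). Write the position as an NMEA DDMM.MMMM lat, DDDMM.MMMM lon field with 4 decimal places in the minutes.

0059.1964,S / 01224.0300,W

Latitude is negative → S; |value| = 0.986607
φ: fractional part 0.986607 → 59.196420 minutes
Longitude is negative → W; |value| = 12.400500
λ: fractional part 0.400500 → 24.030000 minutes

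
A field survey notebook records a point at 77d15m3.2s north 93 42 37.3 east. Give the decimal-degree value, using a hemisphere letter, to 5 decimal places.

φ: 15′ + 3.2″ = 15.05333′; 77 + 15.05333/60 = 77.250889
Longitude: 93 + 42/60 + 37.3/3600 = 93.710361

77.25089° N, 93.71036° E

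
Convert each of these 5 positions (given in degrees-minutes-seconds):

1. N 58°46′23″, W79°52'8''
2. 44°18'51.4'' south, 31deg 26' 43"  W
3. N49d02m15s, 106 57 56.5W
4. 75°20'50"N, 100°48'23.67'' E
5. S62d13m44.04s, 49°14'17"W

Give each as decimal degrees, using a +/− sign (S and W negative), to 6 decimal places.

Point 1:
  φ: 46′ + 23″ = 46.38333′; 58 + 46.38333/60 = 58.7730556
  N ⇒ keep positive
  λ: 52′ + 8″ = 52.13333′; 79 + 52.13333/60 = 79.8688889
  W ⇒ negate
Point 2:
  φ: 44 + 18/60 + 51.4/3600 = 44.3142778
  S ⇒ negate
  Longitude: 31° + 26/60 + 43/3600 = 31 + 0.433333 + 0.011944 = 31.4452778
  W → negative
Point 3:
  φ: 49° + 2/60 + 15/3600 = 49 + 0.033333 + 0.004167 = 49.0375000
  N → positive
  Longitude: 106 + 57/60 + 56.5/3600 = 106.9656944
  hemisphere W, so the sign is −
Point 4:
  Latitude: 75 + 20/60 + 50/3600 = 75.3472222
  N ⇒ keep positive
  Lon: 100 + 48/60 + 23.67/3600 = 100.8065750
  E ⇒ keep positive
Point 5:
  Latitude: 62° + 13/60 + 44.04/3600 = 62 + 0.216667 + 0.012233 = 62.2289000
  hemisphere S, so the sign is −
  λ: 49 + 14/60 + 17/3600 = 49.2380556
  W → negative

1. 58.773056, -79.868889
2. -44.314278, -31.445278
3. 49.037500, -106.965694
4. 75.347222, 100.806575
5. -62.228900, -49.238056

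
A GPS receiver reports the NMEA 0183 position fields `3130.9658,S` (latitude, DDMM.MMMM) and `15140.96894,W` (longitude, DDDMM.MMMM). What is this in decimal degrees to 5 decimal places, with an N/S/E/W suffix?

Lat: split at 2 digits → 31° and 30.9658′; 31 + 30.9658/60 = 31.516097
λ: split at 3 digits → 151° and 40.96894′; 151 + 40.96894/60 = 151.682816

31.51610° S, 151.68282° W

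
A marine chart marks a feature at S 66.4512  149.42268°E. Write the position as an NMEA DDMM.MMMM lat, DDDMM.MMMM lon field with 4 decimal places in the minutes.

6627.0720,S / 14925.3608,E

Latitude: fractional part 0.451200 → 27.072000 minutes
λ: 149° + 0.422680 × 60 = 149° 25.360800′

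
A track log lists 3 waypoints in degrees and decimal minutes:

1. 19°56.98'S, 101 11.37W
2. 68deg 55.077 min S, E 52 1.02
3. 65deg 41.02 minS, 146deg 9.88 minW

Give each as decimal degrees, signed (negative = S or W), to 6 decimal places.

Point 1:
  φ: 19 + 56.98/60 = 19.9496667
  hemisphere S, so the sign is −
  Lon: 101 + 11.37/60 = 101.1895000
  W → negative
Point 2:
  Latitude: 68 + 55.077/60 = 68.9179500
  S ⇒ negate
  λ: 52 + 1.02/60 = 52.0170000
  E ⇒ keep positive
Point 3:
  φ: 65 + 41.02/60 = 65.6836667
  S ⇒ negate
  Longitude: 9.88′ = 0.164667°; total 146.1646667
  hemisphere W, so the sign is −

1. -19.949667, -101.189500
2. -68.917950, 52.017000
3. -65.683667, -146.164667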